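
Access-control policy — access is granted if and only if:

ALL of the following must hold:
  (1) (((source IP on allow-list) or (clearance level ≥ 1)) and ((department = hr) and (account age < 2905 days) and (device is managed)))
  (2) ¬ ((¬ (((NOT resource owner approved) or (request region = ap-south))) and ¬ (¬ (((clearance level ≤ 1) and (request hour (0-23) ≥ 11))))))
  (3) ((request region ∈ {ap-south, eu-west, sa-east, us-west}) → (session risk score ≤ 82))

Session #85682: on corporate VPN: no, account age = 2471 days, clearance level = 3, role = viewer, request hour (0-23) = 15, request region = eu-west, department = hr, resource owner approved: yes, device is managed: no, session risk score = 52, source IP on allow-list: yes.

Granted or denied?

Atomic conditions:
  source IP on allow-list: yes → true
  clearance level ≥ 1: 3 ≥ 1 is true
  department = hr: hr == hr is true
  account age < 2905 days: 2471 < 2905 is true
  device is managed: no → false
  NOT resource owner approved: yes → false
  request region = ap-south: eu-west == ap-south is false
  clearance level ≤ 1: 3 ≤ 1 is false
  request hour (0-23) ≥ 11: 15 ≥ 11 is true
  request region ∈ {ap-south, eu-west, sa-east, us-west}: eu-west is in the set → true
  session risk score ≤ 82: 52 ≤ 82 is true
Combine:
[1.1] true OR true = true
[1.2] true AND true AND false = false
[1] true AND false = false
[2.1.1.1] false OR false = false
[2.1.1] NOT false = true
[2.1.2.1.1] false AND true = false
[2.1.2.1] NOT false = true
[2.1.2] NOT true = false
[2.1] true AND false = false
[2] NOT false = true
[3] true → true = true
[root] false AND true AND true = false
Overall: false → denied

Denied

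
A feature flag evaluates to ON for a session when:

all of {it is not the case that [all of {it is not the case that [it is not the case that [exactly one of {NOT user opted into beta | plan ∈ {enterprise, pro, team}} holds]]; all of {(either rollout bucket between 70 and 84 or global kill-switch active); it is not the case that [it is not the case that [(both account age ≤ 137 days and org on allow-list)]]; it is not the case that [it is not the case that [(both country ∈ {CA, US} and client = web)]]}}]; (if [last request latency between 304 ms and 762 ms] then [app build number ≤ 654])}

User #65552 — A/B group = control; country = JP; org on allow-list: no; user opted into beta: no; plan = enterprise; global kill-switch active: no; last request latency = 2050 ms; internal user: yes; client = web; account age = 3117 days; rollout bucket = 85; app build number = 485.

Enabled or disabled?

Atomic conditions:
  NOT user opted into beta: no → true
  plan ∈ {enterprise, pro, team}: enterprise is in the set → true
  rollout bucket between 70 and 84: 85 in [70, 84] is false
  global kill-switch active: no → false
  account age ≤ 137 days: 3117 ≤ 137 is false
  org on allow-list: no → false
  country ∈ {CA, US}: JP is not in the set → false
  client = web: web == web is true
  last request latency between 304 ms and 762 ms: 2050 in [304, 762] is false
  app build number ≤ 654: 485 ≤ 654 is true
Combine:
[1.1.1.1.1] exactly-one(true, true) = false
[1.1.1.1] NOT false = true
[1.1.1] NOT true = false
[1.1.2.1] false OR false = false
[1.1.2.2.1.1] false AND false = false
[1.1.2.2.1] NOT false = true
[1.1.2.2] NOT true = false
[1.1.2.3.1.1] false AND true = false
[1.1.2.3.1] NOT false = true
[1.1.2.3] NOT true = false
[1.1.2] false AND false AND false = false
[1.1] false AND false = false
[1] NOT false = true
[2] false → true (antecedent false ⇒ implication holds) = true
[root] true AND true = true
Overall: true → enabled

Enabled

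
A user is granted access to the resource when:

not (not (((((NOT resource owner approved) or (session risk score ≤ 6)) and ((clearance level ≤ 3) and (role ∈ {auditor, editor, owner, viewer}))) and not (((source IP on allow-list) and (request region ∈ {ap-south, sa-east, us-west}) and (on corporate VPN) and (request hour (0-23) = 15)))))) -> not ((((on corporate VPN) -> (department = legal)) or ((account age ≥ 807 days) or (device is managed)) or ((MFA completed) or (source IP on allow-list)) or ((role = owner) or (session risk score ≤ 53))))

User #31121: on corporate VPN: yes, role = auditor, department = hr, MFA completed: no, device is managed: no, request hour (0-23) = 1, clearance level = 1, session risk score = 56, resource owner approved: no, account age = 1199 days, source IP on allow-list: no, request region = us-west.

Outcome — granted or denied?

Atomic conditions:
  NOT resource owner approved: no → true
  session risk score ≤ 6: 56 ≤ 6 is false
  clearance level ≤ 3: 1 ≤ 3 is true
  role ∈ {auditor, editor, owner, viewer}: auditor is in the set → true
  source IP on allow-list: no → false
  request region ∈ {ap-south, sa-east, us-west}: us-west is in the set → true
  on corporate VPN: yes → true
  request hour (0-23) = 15: 1 == 15 is false
  department = legal: hr == legal is false
  account age ≥ 807 days: 1199 ≥ 807 is true
  device is managed: no → false
  MFA completed: no → false
  role = owner: auditor == owner is false
  session risk score ≤ 53: 56 ≤ 53 is false
Combine:
[1.1.1.1.1] true OR false = true
[1.1.1.1.2] true AND true = true
[1.1.1.1] true AND true = true
[1.1.1.2.1] false AND true AND true AND false = false
[1.1.1.2] NOT false = true
[1.1.1] true AND true = true
[1.1] NOT true = false
[1] NOT false = true
[2.1.1] true → false = false
[2.1.2] true OR false = true
[2.1.3] false OR false = false
[2.1.4] false OR false = false
[2.1] false OR true OR false OR false = true
[2] NOT true = false
[root] true → false = false
Overall: false → denied

Denied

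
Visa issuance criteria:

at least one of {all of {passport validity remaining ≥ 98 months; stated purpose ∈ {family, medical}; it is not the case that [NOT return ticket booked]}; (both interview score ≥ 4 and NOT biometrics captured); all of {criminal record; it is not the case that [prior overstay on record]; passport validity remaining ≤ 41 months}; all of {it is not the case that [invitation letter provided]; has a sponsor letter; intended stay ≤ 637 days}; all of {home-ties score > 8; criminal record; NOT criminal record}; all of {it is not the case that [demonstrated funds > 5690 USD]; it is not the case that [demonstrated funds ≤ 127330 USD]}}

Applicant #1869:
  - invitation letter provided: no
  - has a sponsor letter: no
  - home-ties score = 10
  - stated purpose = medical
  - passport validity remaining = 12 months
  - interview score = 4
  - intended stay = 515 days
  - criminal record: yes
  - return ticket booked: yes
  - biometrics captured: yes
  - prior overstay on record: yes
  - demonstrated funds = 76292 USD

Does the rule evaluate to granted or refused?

Refused

Atomic conditions:
  passport validity remaining ≥ 98 months: 12 ≥ 98 is false
  stated purpose ∈ {family, medical}: medical is in the set → true
  NOT return ticket booked: yes → false
  interview score ≥ 4: 4 ≥ 4 is true
  NOT biometrics captured: yes → false
  criminal record: yes → true
  prior overstay on record: yes → true
  passport validity remaining ≤ 41 months: 12 ≤ 41 is true
  invitation letter provided: no → false
  has a sponsor letter: no → false
  intended stay ≤ 637 days: 515 ≤ 637 is true
  home-ties score > 8: 10 > 8 is true
  NOT criminal record: yes → false
  demonstrated funds > 5690 USD: 76292 > 5690 is true
  demonstrated funds ≤ 127330 USD: 76292 ≤ 127330 is true
Combine:
[1.3] NOT false = true
[1] false AND true AND true = false
[2] true AND false = false
[3.2] NOT true = false
[3] true AND false AND true = false
[4.1] NOT false = true
[4] true AND false AND true = false
[5] true AND true AND false = false
[6.1] NOT true = false
[6.2] NOT true = false
[6] false AND false = false
[root] false OR false OR false OR false OR false OR false = false
Overall: false → refused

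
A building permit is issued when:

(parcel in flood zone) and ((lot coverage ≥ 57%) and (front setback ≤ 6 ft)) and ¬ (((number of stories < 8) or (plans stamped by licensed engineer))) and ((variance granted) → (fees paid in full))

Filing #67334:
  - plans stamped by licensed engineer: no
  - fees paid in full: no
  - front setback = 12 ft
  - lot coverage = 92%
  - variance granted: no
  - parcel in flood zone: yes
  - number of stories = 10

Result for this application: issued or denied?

Denied

Atomic conditions:
  parcel in flood zone: yes → true
  lot coverage ≥ 57%: 92 ≥ 57 is true
  front setback ≤ 6 ft: 12 ≤ 6 is false
  number of stories < 8: 10 < 8 is false
  plans stamped by licensed engineer: no → false
  variance granted: no → false
  fees paid in full: no → false
Combine:
[2] true AND false = false
[3.1] false OR false = false
[3] NOT false = true
[4] false → false (antecedent false ⇒ implication holds) = true
[root] true AND false AND true AND true = false
Overall: false → denied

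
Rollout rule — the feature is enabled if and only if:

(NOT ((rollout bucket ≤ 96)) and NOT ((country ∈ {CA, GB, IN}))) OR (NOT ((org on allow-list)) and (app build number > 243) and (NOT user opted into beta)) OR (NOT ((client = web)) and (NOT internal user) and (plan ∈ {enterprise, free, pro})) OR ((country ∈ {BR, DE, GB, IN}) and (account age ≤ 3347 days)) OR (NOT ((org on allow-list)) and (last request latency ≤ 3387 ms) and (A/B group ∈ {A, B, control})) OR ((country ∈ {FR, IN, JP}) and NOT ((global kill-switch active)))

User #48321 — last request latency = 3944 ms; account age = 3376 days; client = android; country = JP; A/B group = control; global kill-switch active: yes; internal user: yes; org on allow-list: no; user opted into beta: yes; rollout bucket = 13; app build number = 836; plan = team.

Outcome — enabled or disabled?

Atomic conditions:
  rollout bucket ≤ 96: 13 ≤ 96 is true
  country ∈ {CA, GB, IN}: JP is not in the set → false
  org on allow-list: no → false
  app build number > 243: 836 > 243 is true
  NOT user opted into beta: yes → false
  client = web: android == web is false
  NOT internal user: yes → false
  plan ∈ {enterprise, free, pro}: team is not in the set → false
  country ∈ {BR, DE, GB, IN}: JP is not in the set → false
  account age ≤ 3347 days: 3376 ≤ 3347 is false
  last request latency ≤ 3387 ms: 3944 ≤ 3387 is false
  A/B group ∈ {A, B, control}: control is in the set → true
  country ∈ {FR, IN, JP}: JP is in the set → true
  global kill-switch active: yes → true
Combine:
[1.1] NOT true = false
[1.2] NOT false = true
[1] false AND true = false
[2.1] NOT false = true
[2] true AND true AND false = false
[3.1] NOT false = true
[3] true AND false AND false = false
[4] false AND false = false
[5.1] NOT false = true
[5] true AND false AND true = false
[6.2] NOT true = false
[6] true AND false = false
[root] false OR false OR false OR false OR false OR false = false
Overall: false → disabled

Disabled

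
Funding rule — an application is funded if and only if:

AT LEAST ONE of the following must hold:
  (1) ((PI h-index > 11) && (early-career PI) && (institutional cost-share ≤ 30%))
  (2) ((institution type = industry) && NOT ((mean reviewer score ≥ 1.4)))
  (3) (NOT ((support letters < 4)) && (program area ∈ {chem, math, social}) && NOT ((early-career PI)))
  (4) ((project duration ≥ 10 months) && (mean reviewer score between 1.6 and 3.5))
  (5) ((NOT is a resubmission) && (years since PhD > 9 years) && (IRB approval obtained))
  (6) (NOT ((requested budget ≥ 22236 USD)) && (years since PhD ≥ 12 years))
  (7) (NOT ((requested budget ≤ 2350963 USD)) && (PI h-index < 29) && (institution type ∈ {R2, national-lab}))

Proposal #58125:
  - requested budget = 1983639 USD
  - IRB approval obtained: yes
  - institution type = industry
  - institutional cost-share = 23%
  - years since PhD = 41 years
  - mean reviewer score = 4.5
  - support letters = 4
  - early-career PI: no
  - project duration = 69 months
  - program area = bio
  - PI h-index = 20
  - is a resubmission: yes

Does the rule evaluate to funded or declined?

Atomic conditions:
  PI h-index > 11: 20 > 11 is true
  early-career PI: no → false
  institutional cost-share ≤ 30%: 23 ≤ 30 is true
  institution type = industry: industry == industry is true
  mean reviewer score ≥ 1.4: 4.5 ≥ 1.4 is true
  support letters < 4: 4 < 4 is false
  program area ∈ {chem, math, social}: bio is not in the set → false
  project duration ≥ 10 months: 69 ≥ 10 is true
  mean reviewer score between 1.6 and 3.5: 4.5 in [1.6, 3.5] is false
  NOT is a resubmission: yes → false
  years since PhD > 9 years: 41 > 9 is true
  IRB approval obtained: yes → true
  requested budget ≥ 22236 USD: 1983639 ≥ 22236 is true
  years since PhD ≥ 12 years: 41 ≥ 12 is true
  requested budget ≤ 2350963 USD: 1983639 ≤ 2350963 is true
  PI h-index < 29: 20 < 29 is true
  institution type ∈ {R2, national-lab}: industry is not in the set → false
Combine:
[1] true AND false AND true = false
[2.2] NOT true = false
[2] true AND false = false
[3.1] NOT false = true
[3.3] NOT false = true
[3] true AND false AND true = false
[4] true AND false = false
[5] false AND true AND true = false
[6.1] NOT true = false
[6] false AND true = false
[7.1] NOT true = false
[7] false AND true AND false = false
[root] false OR false OR false OR false OR false OR false OR false = false
Overall: false → declined

Declined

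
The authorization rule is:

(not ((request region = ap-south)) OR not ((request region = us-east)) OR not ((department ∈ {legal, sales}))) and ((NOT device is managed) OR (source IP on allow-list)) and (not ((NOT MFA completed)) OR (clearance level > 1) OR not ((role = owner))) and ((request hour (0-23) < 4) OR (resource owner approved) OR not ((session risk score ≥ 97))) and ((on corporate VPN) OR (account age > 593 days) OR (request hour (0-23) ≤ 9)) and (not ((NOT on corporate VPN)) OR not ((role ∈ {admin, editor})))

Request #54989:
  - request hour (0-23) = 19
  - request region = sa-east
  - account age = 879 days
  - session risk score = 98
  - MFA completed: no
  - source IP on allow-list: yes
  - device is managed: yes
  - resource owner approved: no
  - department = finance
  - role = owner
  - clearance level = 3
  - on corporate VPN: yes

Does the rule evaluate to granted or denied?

Denied

Atomic conditions:
  request region = ap-south: sa-east == ap-south is false
  request region = us-east: sa-east == us-east is false
  department ∈ {legal, sales}: finance is not in the set → false
  NOT device is managed: yes → false
  source IP on allow-list: yes → true
  NOT MFA completed: no → true
  clearance level > 1: 3 > 1 is true
  role = owner: owner == owner is true
  request hour (0-23) < 4: 19 < 4 is false
  resource owner approved: no → false
  session risk score ≥ 97: 98 ≥ 97 is true
  on corporate VPN: yes → true
  account age > 593 days: 879 > 593 is true
  request hour (0-23) ≤ 9: 19 ≤ 9 is false
  NOT on corporate VPN: yes → false
  role ∈ {admin, editor}: owner is not in the set → false
Combine:
[1.1] NOT false = true
[1.2] NOT false = true
[1.3] NOT false = true
[1] true OR true OR true = true
[2] false OR true = true
[3.1] NOT true = false
[3.3] NOT true = false
[3] false OR true OR false = true
[4.3] NOT true = false
[4] false OR false OR false = false
[5] true OR true OR false = true
[6.1] NOT false = true
[6.2] NOT false = true
[6] true OR true = true
[root] true AND true AND true AND false AND true AND true = false
Overall: false → denied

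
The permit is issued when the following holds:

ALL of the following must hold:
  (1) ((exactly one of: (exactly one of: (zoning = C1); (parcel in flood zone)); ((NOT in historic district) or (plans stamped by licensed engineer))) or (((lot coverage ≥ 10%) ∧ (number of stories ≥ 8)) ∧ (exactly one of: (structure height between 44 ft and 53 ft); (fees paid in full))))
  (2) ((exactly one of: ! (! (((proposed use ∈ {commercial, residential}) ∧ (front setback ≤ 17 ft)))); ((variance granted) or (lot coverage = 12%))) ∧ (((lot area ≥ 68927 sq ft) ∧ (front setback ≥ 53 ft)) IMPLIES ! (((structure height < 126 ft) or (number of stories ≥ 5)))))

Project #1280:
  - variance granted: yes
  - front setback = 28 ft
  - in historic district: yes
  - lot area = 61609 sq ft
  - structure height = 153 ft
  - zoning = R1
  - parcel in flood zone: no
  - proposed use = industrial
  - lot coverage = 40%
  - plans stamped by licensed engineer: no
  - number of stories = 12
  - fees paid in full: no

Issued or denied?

Atomic conditions:
  zoning = C1: R1 == C1 is false
  parcel in flood zone: no → false
  NOT in historic district: yes → false
  plans stamped by licensed engineer: no → false
  lot coverage ≥ 10%: 40 ≥ 10 is true
  number of stories ≥ 8: 12 ≥ 8 is true
  structure height between 44 ft and 53 ft: 153 in [44, 53] is false
  fees paid in full: no → false
  proposed use ∈ {commercial, residential}: industrial is not in the set → false
  front setback ≤ 17 ft: 28 ≤ 17 is false
  variance granted: yes → true
  lot coverage = 12%: 40 == 12 is false
  lot area ≥ 68927 sq ft: 61609 ≥ 68927 is false
  front setback ≥ 53 ft: 28 ≥ 53 is false
  structure height < 126 ft: 153 < 126 is false
  number of stories ≥ 5: 12 ≥ 5 is true
Combine:
[1.1.1] exactly-one(false, false) = false
[1.1.2] false OR false = false
[1.1] exactly-one(false, false) = false
[1.2.1] true AND true = true
[1.2.2] exactly-one(false, false) = false
[1.2] true AND false = false
[1] false OR false = false
[2.1.1.1.1] false AND false = false
[2.1.1.1] NOT false = true
[2.1.1] NOT true = false
[2.1.2] true OR false = true
[2.1] exactly-one(false, true) = true
[2.2.1] false AND false = false
[2.2.2.1] false OR true = true
[2.2.2] NOT true = false
[2.2] false → false (antecedent false ⇒ implication holds) = true
[2] true AND true = true
[root] false AND true = false
Overall: false → denied

Denied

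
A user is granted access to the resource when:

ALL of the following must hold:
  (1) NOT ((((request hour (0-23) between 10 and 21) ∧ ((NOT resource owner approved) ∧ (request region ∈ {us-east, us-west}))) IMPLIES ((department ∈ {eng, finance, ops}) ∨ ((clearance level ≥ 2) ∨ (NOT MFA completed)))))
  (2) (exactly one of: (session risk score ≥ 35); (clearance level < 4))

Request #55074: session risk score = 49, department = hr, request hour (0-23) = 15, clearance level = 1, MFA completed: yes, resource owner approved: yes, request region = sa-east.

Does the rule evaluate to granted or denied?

Atomic conditions:
  request hour (0-23) between 10 and 21: 15 in [10, 21] is true
  NOT resource owner approved: yes → false
  request region ∈ {us-east, us-west}: sa-east is not in the set → false
  department ∈ {eng, finance, ops}: hr is not in the set → false
  clearance level ≥ 2: 1 ≥ 2 is false
  NOT MFA completed: yes → false
  session risk score ≥ 35: 49 ≥ 35 is true
  clearance level < 4: 1 < 4 is true
Combine:
[1.1.1.2] false AND false = false
[1.1.1] true AND false = false
[1.1.2.2] false OR false = false
[1.1.2] false OR false = false
[1.1] false → false (antecedent false ⇒ implication holds) = true
[1] NOT true = false
[2] exactly-one(true, true) = false
[root] false AND false = false
Overall: false → denied

Denied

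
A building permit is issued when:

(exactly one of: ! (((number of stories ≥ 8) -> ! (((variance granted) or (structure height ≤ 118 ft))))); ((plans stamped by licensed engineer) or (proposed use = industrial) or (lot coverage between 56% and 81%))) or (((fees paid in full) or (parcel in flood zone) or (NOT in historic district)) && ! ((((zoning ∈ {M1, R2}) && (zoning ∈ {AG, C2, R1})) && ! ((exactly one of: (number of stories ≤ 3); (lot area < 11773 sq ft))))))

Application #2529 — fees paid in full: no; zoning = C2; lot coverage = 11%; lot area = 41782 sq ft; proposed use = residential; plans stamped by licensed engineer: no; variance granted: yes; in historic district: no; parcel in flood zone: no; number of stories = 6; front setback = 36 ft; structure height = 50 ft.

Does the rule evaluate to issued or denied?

Atomic conditions:
  number of stories ≥ 8: 6 ≥ 8 is false
  variance granted: yes → true
  structure height ≤ 118 ft: 50 ≤ 118 is true
  plans stamped by licensed engineer: no → false
  proposed use = industrial: residential == industrial is false
  lot coverage between 56% and 81%: 11 in [56, 81] is false
  fees paid in full: no → false
  parcel in flood zone: no → false
  NOT in historic district: no → true
  zoning ∈ {M1, R2}: C2 is not in the set → false
  zoning ∈ {AG, C2, R1}: C2 is in the set → true
  number of stories ≤ 3: 6 ≤ 3 is false
  lot area < 11773 sq ft: 41782 < 11773 is false
Combine:
[1.1.1.2.1] true OR true = true
[1.1.1.2] NOT true = false
[1.1.1] false → false (antecedent false ⇒ implication holds) = true
[1.1] NOT true = false
[1.2] false OR false OR false = false
[1] exactly-one(false, false) = false
[2.1] false OR false OR true = true
[2.2.1.1] false AND true = false
[2.2.1.2.1] exactly-one(false, false) = false
[2.2.1.2] NOT false = true
[2.2.1] false AND true = false
[2.2] NOT false = true
[2] true AND true = true
[root] false OR true = true
Overall: true → issued

Issued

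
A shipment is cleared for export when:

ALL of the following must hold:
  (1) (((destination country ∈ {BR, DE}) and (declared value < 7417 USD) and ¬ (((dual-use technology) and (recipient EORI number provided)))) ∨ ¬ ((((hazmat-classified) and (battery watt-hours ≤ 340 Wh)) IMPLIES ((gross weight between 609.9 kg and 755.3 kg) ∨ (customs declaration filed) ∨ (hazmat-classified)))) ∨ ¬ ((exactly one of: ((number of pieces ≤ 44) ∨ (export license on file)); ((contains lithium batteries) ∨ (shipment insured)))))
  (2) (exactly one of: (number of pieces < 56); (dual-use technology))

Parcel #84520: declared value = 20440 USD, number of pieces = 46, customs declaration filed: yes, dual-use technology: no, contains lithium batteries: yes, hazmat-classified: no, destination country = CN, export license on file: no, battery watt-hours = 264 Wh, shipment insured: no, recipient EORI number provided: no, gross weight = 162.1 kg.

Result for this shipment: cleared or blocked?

Atomic conditions:
  destination country ∈ {BR, DE}: CN is not in the set → false
  declared value < 7417 USD: 20440 < 7417 is false
  dual-use technology: no → false
  recipient EORI number provided: no → false
  hazmat-classified: no → false
  battery watt-hours ≤ 340 Wh: 264 ≤ 340 is true
  gross weight between 609.9 kg and 755.3 kg: 162.1 in [609.9, 755.3] is false
  customs declaration filed: yes → true
  number of pieces ≤ 44: 46 ≤ 44 is false
  export license on file: no → false
  contains lithium batteries: yes → true
  shipment insured: no → false
  number of pieces < 56: 46 < 56 is true
Combine:
[1.1.3.1] false AND false = false
[1.1.3] NOT false = true
[1.1] false AND false AND true = false
[1.2.1.1] false AND true = false
[1.2.1.2] false OR true OR false = true
[1.2.1] false → true (antecedent false ⇒ implication holds) = true
[1.2] NOT true = false
[1.3.1.1] false OR false = false
[1.3.1.2] true OR false = true
[1.3.1] exactly-one(false, true) = true
[1.3] NOT true = false
[1] false OR false OR false = false
[2] exactly-one(true, false) = true
[root] false AND true = false
Overall: false → blocked

Blocked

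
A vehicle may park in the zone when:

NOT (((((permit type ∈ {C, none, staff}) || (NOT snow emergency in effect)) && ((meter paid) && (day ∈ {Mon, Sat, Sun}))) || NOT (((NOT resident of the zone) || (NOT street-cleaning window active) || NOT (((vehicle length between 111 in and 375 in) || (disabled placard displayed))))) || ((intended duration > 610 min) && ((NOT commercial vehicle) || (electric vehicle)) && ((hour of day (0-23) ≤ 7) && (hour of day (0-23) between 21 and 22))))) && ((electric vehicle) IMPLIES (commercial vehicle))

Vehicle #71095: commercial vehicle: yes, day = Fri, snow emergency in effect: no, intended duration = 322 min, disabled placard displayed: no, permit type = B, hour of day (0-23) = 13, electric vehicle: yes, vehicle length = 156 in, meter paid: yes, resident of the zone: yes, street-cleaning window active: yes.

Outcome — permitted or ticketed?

Ticketed

Atomic conditions:
  permit type ∈ {C, none, staff}: B is not in the set → false
  NOT snow emergency in effect: no → true
  meter paid: yes → true
  day ∈ {Mon, Sat, Sun}: Fri is not in the set → false
  NOT resident of the zone: yes → false
  NOT street-cleaning window active: yes → false
  vehicle length between 111 in and 375 in: 156 in [111, 375] is true
  disabled placard displayed: no → false
  intended duration > 610 min: 322 > 610 is false
  NOT commercial vehicle: yes → false
  electric vehicle: yes → true
  hour of day (0-23) ≤ 7: 13 ≤ 7 is false
  hour of day (0-23) between 21 and 22: 13 in [21, 22] is false
  commercial vehicle: yes → true
Combine:
[1.1.1.1] false OR true = true
[1.1.1.2] true AND false = false
[1.1.1] true AND false = false
[1.1.2.1.3.1] true OR false = true
[1.1.2.1.3] NOT true = false
[1.1.2.1] false OR false OR false = false
[1.1.2] NOT false = true
[1.1.3.2] false OR true = true
[1.1.3.3] false AND false = false
[1.1.3] false AND true AND false = false
[1.1] false OR true OR false = true
[1] NOT true = false
[2] true → true = true
[root] false AND true = false
Overall: false → ticketed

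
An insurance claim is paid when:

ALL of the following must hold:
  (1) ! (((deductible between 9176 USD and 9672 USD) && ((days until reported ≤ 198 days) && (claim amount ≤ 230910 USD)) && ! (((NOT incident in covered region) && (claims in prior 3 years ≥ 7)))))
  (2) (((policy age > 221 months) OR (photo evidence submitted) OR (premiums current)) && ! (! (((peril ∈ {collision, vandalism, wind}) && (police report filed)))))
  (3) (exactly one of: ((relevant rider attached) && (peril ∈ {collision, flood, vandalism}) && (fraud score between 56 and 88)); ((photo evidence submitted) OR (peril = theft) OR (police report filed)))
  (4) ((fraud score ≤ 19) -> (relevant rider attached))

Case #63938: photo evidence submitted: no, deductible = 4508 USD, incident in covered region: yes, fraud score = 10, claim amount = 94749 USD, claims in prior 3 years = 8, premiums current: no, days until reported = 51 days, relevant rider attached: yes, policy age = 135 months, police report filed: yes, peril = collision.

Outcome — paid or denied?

Atomic conditions:
  deductible between 9176 USD and 9672 USD: 4508 in [9176, 9672] is false
  days until reported ≤ 198 days: 51 ≤ 198 is true
  claim amount ≤ 230910 USD: 94749 ≤ 230910 is true
  NOT incident in covered region: yes → false
  claims in prior 3 years ≥ 7: 8 ≥ 7 is true
  policy age > 221 months: 135 > 221 is false
  photo evidence submitted: no → false
  premiums current: no → false
  peril ∈ {collision, vandalism, wind}: collision is in the set → true
  police report filed: yes → true
  relevant rider attached: yes → true
  peril ∈ {collision, flood, vandalism}: collision is in the set → true
  fraud score between 56 and 88: 10 in [56, 88] is false
  peril = theft: collision == theft is false
  fraud score ≤ 19: 10 ≤ 19 is true
Combine:
[1.1.2] true AND true = true
[1.1.3.1] false AND true = false
[1.1.3] NOT false = true
[1.1] false AND true AND true = false
[1] NOT false = true
[2.1] false OR false OR false = false
[2.2.1.1] true AND true = true
[2.2.1] NOT true = false
[2.2] NOT false = true
[2] false AND true = false
[3.1] true AND true AND false = false
[3.2] false OR false OR true = true
[3] exactly-one(false, true) = true
[4] true → true = true
[root] true AND false AND true AND true = false
Overall: false → denied

Denied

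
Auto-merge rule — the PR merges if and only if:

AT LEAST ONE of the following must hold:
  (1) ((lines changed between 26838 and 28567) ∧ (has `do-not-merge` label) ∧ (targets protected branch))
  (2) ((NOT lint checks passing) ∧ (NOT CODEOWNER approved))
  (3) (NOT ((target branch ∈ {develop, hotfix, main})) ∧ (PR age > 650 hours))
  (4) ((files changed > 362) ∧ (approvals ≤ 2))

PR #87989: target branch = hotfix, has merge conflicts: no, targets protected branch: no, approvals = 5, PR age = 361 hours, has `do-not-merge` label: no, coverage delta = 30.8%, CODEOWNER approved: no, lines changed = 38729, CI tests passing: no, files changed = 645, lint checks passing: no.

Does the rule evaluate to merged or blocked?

Merged

Atomic conditions:
  lines changed between 26838 and 28567: 38729 in [26838, 28567] is false
  has `do-not-merge` label: no → false
  targets protected branch: no → false
  NOT lint checks passing: no → true
  NOT CODEOWNER approved: no → true
  target branch ∈ {develop, hotfix, main}: hotfix is in the set → true
  PR age > 650 hours: 361 > 650 is false
  files changed > 362: 645 > 362 is true
  approvals ≤ 2: 5 ≤ 2 is false
Combine:
[1] false AND false AND false = false
[2] true AND true = true
[3.1] NOT true = false
[3] false AND false = false
[4] true AND false = false
[root] false OR true OR false OR false = true
Overall: true → merged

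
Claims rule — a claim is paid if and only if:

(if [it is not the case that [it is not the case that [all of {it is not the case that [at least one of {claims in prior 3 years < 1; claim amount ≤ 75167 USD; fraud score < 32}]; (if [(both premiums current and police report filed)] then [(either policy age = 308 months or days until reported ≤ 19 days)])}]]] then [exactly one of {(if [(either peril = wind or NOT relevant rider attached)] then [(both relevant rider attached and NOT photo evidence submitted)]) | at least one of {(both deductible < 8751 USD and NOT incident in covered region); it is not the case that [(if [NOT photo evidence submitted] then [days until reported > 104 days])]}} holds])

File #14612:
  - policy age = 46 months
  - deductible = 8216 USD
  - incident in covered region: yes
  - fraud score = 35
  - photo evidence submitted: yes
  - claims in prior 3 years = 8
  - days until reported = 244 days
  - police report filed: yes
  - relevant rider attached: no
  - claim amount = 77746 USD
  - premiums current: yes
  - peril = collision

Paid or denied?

Atomic conditions:
  claims in prior 3 years < 1: 8 < 1 is false
  claim amount ≤ 75167 USD: 77746 ≤ 75167 is false
  fraud score < 32: 35 < 32 is false
  premiums current: yes → true
  police report filed: yes → true
  policy age = 308 months: 46 == 308 is false
  days until reported ≤ 19 days: 244 ≤ 19 is false
  peril = wind: collision == wind is false
  NOT relevant rider attached: no → true
  relevant rider attached: no → false
  NOT photo evidence submitted: yes → false
  deductible < 8751 USD: 8216 < 8751 is true
  NOT incident in covered region: yes → false
  days until reported > 104 days: 244 > 104 is true
Combine:
[1.1.1.1.1] false OR false OR false = false
[1.1.1.1] NOT false = true
[1.1.1.2.1] true AND true = true
[1.1.1.2.2] false OR false = false
[1.1.1.2] true → false = false
[1.1.1] true AND false = false
[1.1] NOT false = true
[1] NOT true = false
[2.1.1] false OR true = true
[2.1.2] false AND false = false
[2.1] true → false = false
[2.2.1] true AND false = false
[2.2.2.1] false → true (antecedent false ⇒ implication holds) = true
[2.2.2] NOT true = false
[2.2] false OR false = false
[2] exactly-one(false, false) = false
[root] false → false (antecedent false ⇒ implication holds) = true
Overall: true → paid

Paid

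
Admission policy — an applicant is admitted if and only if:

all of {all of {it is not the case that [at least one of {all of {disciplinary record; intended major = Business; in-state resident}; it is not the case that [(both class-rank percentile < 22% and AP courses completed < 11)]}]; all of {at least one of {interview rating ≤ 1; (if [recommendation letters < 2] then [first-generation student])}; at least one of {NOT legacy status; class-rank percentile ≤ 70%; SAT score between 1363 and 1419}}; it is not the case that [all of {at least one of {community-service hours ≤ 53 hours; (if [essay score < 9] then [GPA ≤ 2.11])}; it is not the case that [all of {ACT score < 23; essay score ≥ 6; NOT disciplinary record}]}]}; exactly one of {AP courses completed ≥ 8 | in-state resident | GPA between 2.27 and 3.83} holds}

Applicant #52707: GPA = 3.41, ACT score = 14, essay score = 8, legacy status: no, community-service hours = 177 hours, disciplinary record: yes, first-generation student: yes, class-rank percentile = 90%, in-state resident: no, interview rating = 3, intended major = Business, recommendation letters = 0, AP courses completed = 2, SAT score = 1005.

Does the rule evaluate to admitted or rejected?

Rejected

Atomic conditions:
  disciplinary record: yes → true
  intended major = Business: Business == Business is true
  in-state resident: no → false
  class-rank percentile < 22%: 90 < 22 is false
  AP courses completed < 11: 2 < 11 is true
  interview rating ≤ 1: 3 ≤ 1 is false
  recommendation letters < 2: 0 < 2 is true
  first-generation student: yes → true
  NOT legacy status: no → true
  class-rank percentile ≤ 70%: 90 ≤ 70 is false
  SAT score between 1363 and 1419: 1005 in [1363, 1419] is false
  community-service hours ≤ 53 hours: 177 ≤ 53 is false
  essay score < 9: 8 < 9 is true
  GPA ≤ 2.11: 3.41 ≤ 2.11 is false
  ACT score < 23: 14 < 23 is true
  essay score ≥ 6: 8 ≥ 6 is true
  NOT disciplinary record: yes → false
  AP courses completed ≥ 8: 2 ≥ 8 is false
  GPA between 2.27 and 3.83: 3.41 in [2.27, 3.83] is true
Combine:
[1.1.1.1] true AND true AND false = false
[1.1.1.2.1] false AND true = false
[1.1.1.2] NOT false = true
[1.1.1] false OR true = true
[1.1] NOT true = false
[1.2.1.2] true → true = true
[1.2.1] false OR true = true
[1.2.2] true OR false OR false = true
[1.2] true AND true = true
[1.3.1.1.2] true → false = false
[1.3.1.1] false OR false = false
[1.3.1.2.1] true AND true AND false = false
[1.3.1.2] NOT false = true
[1.3.1] false AND true = false
[1.3] NOT false = true
[1] false AND true AND true = false
[2] exactly-one(false, false, true) = true
[root] false AND true = false
Overall: false → rejected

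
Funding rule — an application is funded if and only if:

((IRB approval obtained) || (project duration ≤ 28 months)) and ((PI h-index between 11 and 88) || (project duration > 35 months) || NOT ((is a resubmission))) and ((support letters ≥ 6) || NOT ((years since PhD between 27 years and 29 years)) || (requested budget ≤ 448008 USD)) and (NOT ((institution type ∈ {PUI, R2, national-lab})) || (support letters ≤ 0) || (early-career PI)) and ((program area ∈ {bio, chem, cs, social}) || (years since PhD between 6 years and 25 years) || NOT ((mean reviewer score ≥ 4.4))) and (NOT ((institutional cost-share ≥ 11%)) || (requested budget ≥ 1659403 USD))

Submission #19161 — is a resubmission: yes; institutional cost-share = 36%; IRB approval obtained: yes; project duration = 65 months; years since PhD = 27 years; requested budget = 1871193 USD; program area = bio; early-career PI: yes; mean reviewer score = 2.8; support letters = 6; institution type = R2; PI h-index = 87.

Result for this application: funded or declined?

Atomic conditions:
  IRB approval obtained: yes → true
  project duration ≤ 28 months: 65 ≤ 28 is false
  PI h-index between 11 and 88: 87 in [11, 88] is true
  project duration > 35 months: 65 > 35 is true
  is a resubmission: yes → true
  support letters ≥ 6: 6 ≥ 6 is true
  years since PhD between 27 years and 29 years: 27 in [27, 29] is true
  requested budget ≤ 448008 USD: 1871193 ≤ 448008 is false
  institution type ∈ {PUI, R2, national-lab}: R2 is in the set → true
  support letters ≤ 0: 6 ≤ 0 is false
  early-career PI: yes → true
  program area ∈ {bio, chem, cs, social}: bio is in the set → true
  years since PhD between 6 years and 25 years: 27 in [6, 25] is false
  mean reviewer score ≥ 4.4: 2.8 ≥ 4.4 is false
  institutional cost-share ≥ 11%: 36 ≥ 11 is true
  requested budget ≥ 1659403 USD: 1871193 ≥ 1659403 is true
Combine:
[1] true OR false = true
[2.3] NOT true = false
[2] true OR true OR false = true
[3.2] NOT true = false
[3] true OR false OR false = true
[4.1] NOT true = false
[4] false OR false OR true = true
[5.3] NOT false = true
[5] true OR false OR true = true
[6.1] NOT true = false
[6] false OR true = true
[root] true AND true AND true AND true AND true AND true = true
Overall: true → funded

Funded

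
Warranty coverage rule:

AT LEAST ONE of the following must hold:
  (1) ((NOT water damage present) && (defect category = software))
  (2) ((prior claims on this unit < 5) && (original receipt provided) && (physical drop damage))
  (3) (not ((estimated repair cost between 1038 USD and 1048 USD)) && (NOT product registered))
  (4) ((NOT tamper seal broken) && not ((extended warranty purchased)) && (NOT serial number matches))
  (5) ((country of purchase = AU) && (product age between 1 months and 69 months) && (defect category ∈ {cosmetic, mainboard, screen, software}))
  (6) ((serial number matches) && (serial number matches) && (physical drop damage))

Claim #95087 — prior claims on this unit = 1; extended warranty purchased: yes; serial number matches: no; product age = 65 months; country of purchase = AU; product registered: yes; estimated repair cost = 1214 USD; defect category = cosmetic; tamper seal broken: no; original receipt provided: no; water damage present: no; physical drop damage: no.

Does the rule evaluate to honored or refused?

Atomic conditions:
  NOT water damage present: no → true
  defect category = software: cosmetic == software is false
  prior claims on this unit < 5: 1 < 5 is true
  original receipt provided: no → false
  physical drop damage: no → false
  estimated repair cost between 1038 USD and 1048 USD: 1214 in [1038, 1048] is false
  NOT product registered: yes → false
  NOT tamper seal broken: no → true
  extended warranty purchased: yes → true
  NOT serial number matches: no → true
  country of purchase = AU: AU == AU is true
  product age between 1 months and 69 months: 65 in [1, 69] is true
  defect category ∈ {cosmetic, mainboard, screen, software}: cosmetic is in the set → true
  serial number matches: no → false
Combine:
[1] true AND false = false
[2] true AND false AND false = false
[3.1] NOT false = true
[3] true AND false = false
[4.2] NOT true = false
[4] true AND false AND true = false
[5] true AND true AND true = true
[6] false AND false AND false = false
[root] false OR false OR false OR false OR true OR false = true
Overall: true → honored

Honored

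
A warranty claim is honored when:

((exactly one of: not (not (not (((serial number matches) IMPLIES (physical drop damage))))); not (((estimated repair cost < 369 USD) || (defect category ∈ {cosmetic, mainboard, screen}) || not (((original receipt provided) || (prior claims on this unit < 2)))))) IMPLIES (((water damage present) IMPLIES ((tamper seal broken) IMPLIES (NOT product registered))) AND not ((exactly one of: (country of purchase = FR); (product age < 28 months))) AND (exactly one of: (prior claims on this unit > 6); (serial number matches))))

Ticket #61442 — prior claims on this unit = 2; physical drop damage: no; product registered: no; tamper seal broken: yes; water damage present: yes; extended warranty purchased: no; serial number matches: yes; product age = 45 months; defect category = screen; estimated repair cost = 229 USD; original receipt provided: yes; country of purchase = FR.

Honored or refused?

Refused

Atomic conditions:
  serial number matches: yes → true
  physical drop damage: no → false
  estimated repair cost < 369 USD: 229 < 369 is true
  defect category ∈ {cosmetic, mainboard, screen}: screen is in the set → true
  original receipt provided: yes → true
  prior claims on this unit < 2: 2 < 2 is false
  water damage present: yes → true
  tamper seal broken: yes → true
  NOT product registered: no → true
  country of purchase = FR: FR == FR is true
  product age < 28 months: 45 < 28 is false
  prior claims on this unit > 6: 2 > 6 is false
Combine:
[1.1.1.1.1] true → false = false
[1.1.1.1] NOT false = true
[1.1.1] NOT true = false
[1.1] NOT false = true
[1.2.1.3.1] true OR false = true
[1.2.1.3] NOT true = false
[1.2.1] true OR true OR false = true
[1.2] NOT true = false
[1] exactly-one(true, false) = true
[2.1.2] true → true = true
[2.1] true → true = true
[2.2.1] exactly-one(true, false) = true
[2.2] NOT true = false
[2.3] exactly-one(false, true) = true
[2] true AND false AND true = false
[root] true → false = false
Overall: false → refused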